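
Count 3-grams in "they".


Word: "they" (length 4)
Number of 3-grams = length - 3 + 1 = 4 - 3 + 1
= 2


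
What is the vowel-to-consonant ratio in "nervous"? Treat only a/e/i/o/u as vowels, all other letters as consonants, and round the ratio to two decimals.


Word: "nervous"
Vowels (a,e,i,o,u): 3
Consonants: 4
Ratio = 3/4
= 0.75


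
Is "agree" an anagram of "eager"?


Word 1: "eager" → sorted: aeegr
Word 2: "agree" → sorted: aeegr
Same letters? aeegr == aeegr
Anagram = Yes


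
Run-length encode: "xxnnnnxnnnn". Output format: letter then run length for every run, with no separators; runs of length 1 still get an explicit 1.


String: "xxnnnnxnnnn"
Scanning for consecutive runs:
  'x' x 2
  'n' x 4
  'x' x 1
  'n' x 4
RLE = "x2n4x1n4"


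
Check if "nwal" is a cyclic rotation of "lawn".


Word: "lawn", Candidate: "nwal"
Method: check if candidate is substring of word+word
"lawnlawn" contains "nwal"? No
Is rotation = No


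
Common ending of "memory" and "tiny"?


Word 1: "memory"
Word 2: "tiny"
Comparing from end:
  Pos -1: 'y' == 'y'
  Pos -2: 'r' != 'n' (stop)
LCS = "y" (length 1)


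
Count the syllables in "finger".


Word: "finger"
Syllable breakdown: fin · ger
Counting: 2 parts
= 2 syllables


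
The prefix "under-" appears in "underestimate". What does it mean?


Prefix: under-
Example: underestimate (under- + estimate)
Meaning = insufficient


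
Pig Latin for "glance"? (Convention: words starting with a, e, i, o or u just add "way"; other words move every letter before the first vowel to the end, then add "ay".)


Word: "glance"
Starts with consonant(s) → move to end, add 'ay'
Consonant cluster: "gl"
Pig Latin = "anceglay"


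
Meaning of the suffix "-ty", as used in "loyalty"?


Suffix: -ty
Example: loyalty = loyal + -ty
Meaning = quality of


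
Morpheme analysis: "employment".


Word: "employment"
Morphemes: employ + -ment
Each morpheme carries meaning
= 2 morphemes


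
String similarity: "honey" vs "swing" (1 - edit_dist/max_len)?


Word 1: "honey" (length 5)
Word 2: "swing" (length 5)
One optimal edit sequence:
  1. substitute 'h' -> 's'  (+1)
  2. substitute 'o' -> 'w'  (+1)
  3. substitute 'n' -> 'i'  (+1)
  4. substitute 'e' -> 'n'  (+1)
  5. substitute 'y' -> 'g'  (+1)
Edit distance = 5
Max length = max(5, 5) = 5
Similarity = 1 - 5/5
= 0.0000


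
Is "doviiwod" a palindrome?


Word: "doviiwod"
Reversed: "dowiivod"
Forward == Backward? doviiwod != dowiivod
Palindrome = No


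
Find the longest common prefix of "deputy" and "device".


Word 1: "deputy"
Word 2: "device"
Comparing from start:
  Pos 0: 'd' == 'd'
  Pos 1: 'e' == 'e'
  Pos 2: 'p' != 'v' (stop)
LCP = "de" (length 2)


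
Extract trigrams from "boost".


Word: "boost" (length 5)
Number of trigrams = 5 - 3 + 1 = 3
  Position 0: "boo"
  Position 1: "oos"
  Position 2: "ost"
Trigrams = "boo", "oos", "ost"


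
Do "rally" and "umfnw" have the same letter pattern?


Pattern of "rally": [0, 1, 2, 2, 3]
Pattern of "umfnw": [0, 1, 2, 3, 4]
Patterns do not match
Same pattern = No


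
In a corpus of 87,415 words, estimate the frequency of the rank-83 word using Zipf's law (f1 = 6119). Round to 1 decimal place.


Zipf's law: f(r) = f(1) / r
f(1) = 6119
f(83) = 6119 / 83
= 73.7 occurrences


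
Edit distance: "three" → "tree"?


Word 1: "three" (length 5)
Word 2: "tree" (length 4)
One optimal edit sequence (insert/delete/substitute each cost 1):
  1. keep 't'
  2. delete 'h'  (+1)
  3. keep 'r'
  4. keep 'e'
  5. keep 'e'
Total edit operations: 1
Edit distance = 1


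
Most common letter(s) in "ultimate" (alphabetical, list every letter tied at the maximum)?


Word: "ultimate"
Letter counts:
  'a': 1
  'e': 1
  'i': 1
  'l': 1
  'm': 1
  't': 2
  'u': 1
Maximum count = 2
Most frequent = 't' (2 times each)


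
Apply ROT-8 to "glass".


Word: "glass"
Shift: 8
Each letter → (letter + shift) mod 26:
  'g' (6) + 8 = 14 → 'o'
  'l' (11) + 8 = 19 → 't'
  'a' (0) + 8 = 8 → 'i'
  's' (18) + 8 = 0 → 'a'
  's' (18) + 8 = 0 → 'a'
Result = "otiaa"


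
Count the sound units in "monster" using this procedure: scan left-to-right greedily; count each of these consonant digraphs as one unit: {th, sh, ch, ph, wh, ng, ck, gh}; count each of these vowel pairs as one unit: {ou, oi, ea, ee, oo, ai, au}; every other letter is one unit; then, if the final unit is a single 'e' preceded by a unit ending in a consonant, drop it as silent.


Word: "monster" (7 letters)
Left-to-right scan:
  (1) 'm' (letter)
  (2) 'o' (letter)
  (3) 'n' (letter)
  (4) 's' (letter)
  (5) 't' (letter)
  (6) 'e' (letter)
  (7) 'r' (letter)
Units from scan: 7
Sound units = 7 units


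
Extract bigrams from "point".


Word: "point" (length 5)
Number of bigrams = 5 - 2 + 1 = 4
  Position 0: "po"
  Position 1: "oi"
  Position 2: "in"
  Position 3: "nt"
Bigrams = "po", "oi", "in", "nt"


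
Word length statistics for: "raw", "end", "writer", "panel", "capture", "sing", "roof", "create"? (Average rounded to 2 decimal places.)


Lengths: "raw"=3, "end"=3, "writer"=6, "panel"=5, "capture"=7, "sing"=4, "roof"=4, "create"=6
Sum = 38, Count = 8
Average = 38/8 = 4.75
= avg=4.75, min=3, max=7


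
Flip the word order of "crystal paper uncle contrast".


Original: "crystal paper uncle contrast"
Words (1..n): crystal | paper | uncle | contrast
Reversed (n..1): contrast | uncle | paper | crystal
Result = "contrast uncle paper crystal"


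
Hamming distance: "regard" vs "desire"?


Comparing character by character (same length = 6):
  Pos 0: 'r' vs 'd' !=
  Pos 1: 'e' vs 'e' =
  Pos 2: 'g' vs 's' !=
  Pos 3: 'a' vs 'i' !=
  Pos 4: 'r' vs 'r' =
  Pos 5: 'd' vs 'e' !=
Hamming distance = 4


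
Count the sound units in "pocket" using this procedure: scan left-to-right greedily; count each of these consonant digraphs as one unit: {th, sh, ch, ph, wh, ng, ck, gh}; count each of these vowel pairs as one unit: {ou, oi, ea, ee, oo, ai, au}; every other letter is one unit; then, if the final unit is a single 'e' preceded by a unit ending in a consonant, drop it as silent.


Word: "pocket" (6 letters)
Left-to-right scan:
  (1) 'p' (letter)
  (2) 'o' (letter)
  (3) 'ck' (digraph)
  (4) 'e' (letter)
  (5) 't' (letter)
Units from scan: 5
Sound units = 5 units


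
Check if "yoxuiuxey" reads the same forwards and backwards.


Word: "yoxuiuxey"
Reversed: "yexuiuxoy"
Forward == Backward? yoxuiuxey != yexuiuxoy
Palindrome = No


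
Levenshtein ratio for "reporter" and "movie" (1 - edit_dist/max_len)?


Word 1: "reporter" (length 8)
Word 2: "movie" (length 5)
One optimal edit sequence:
  1. delete 'r'  (+1)
  2. delete 'e'  (+1)
  3. substitute 'p' -> 'm'  (+1)
  4. keep 'o'
  5. substitute 'r' -> 'v'  (+1)
  6. substitute 't' -> 'i'  (+1)
  7. keep 'e'
  8. delete 'r'  (+1)
Edit distance = 6
Max length = max(8, 5) = 8
Similarity = 1 - 6/8
= 0.2500


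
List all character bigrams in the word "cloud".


Word: "cloud" (length 5)
Number of bigrams = 5 - 2 + 1 = 4
  Position 0: "cl"
  Position 1: "lo"
  Position 2: "ou"
  Position 3: "ud"
Bigrams = "cl", "lo", "ou", "ud"


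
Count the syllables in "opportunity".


Word: "opportunity"
Syllable breakdown: op-por-tu-ni-ty
Counting: 5 parts
= 5 syllables


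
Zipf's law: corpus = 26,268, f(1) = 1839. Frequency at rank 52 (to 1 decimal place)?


Zipf's law: f(r) = f(1) / r
f(1) = 1839
f(52) = 1839 / 52
= 35.4 occurrences


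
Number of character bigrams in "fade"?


Word: "fade" (length 4)
Number of 2-grams = length - 2 + 1 = 4 - 2 + 1
= 3


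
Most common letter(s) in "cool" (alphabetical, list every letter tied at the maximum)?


Word: "cool"
Letter counts:
  'c': 1
  'l': 1
  'o': 2
Maximum count = 2
Most frequent = 'o' (2 times each)


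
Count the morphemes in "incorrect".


Word: "incorrect"
Morphemes: in- / correct
Each morpheme carries meaning
= 2 morphemes


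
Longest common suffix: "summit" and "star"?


Word 1: "summit"
Word 2: "star"
Comparing from end:
  Pos -1: 't' != 'r' (stop)
LCS = "" (length 0)


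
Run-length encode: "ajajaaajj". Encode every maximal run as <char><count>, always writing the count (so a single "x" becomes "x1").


String: "ajajaaajj"
Scanning for consecutive runs:
  'a' x 1
  'j' x 1
  'a' x 1
  'j' x 1
  'a' x 3
  'j' x 2
RLE = "a1j1a1j1a3j2"


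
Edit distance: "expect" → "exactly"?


Word 1: "expect" (length 6)
Word 2: "exactly" (length 7)
One optimal edit sequence (insert/delete/substitute each cost 1):
  1. keep 'e'
  2. keep 'x'
  3. delete 'p'  (+1)
  4. substitute 'e' -> 'a'  (+1)
  5. keep 'c'
  6. keep 't'
  7. insert 'l'  (+1)
  8. insert 'y'  (+1)
Total edit operations: 4
Edit distance = 4


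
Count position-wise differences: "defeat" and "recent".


Comparing character by character (same length = 6):
  Pos 0: 'd' vs 'r' !=
  Pos 1: 'e' vs 'e' =
  Pos 2: 'f' vs 'c' !=
  Pos 3: 'e' vs 'e' =
  Pos 4: 'a' vs 'n' !=
  Pos 5: 't' vs 't' =
Hamming distance = 3


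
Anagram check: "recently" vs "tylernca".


Word 1: "recently" → sorted: ceelnrty
Word 2: "tylernca" → sorted: acelnrty
Same letters? ceelnrty != acelnrty
Anagram = No


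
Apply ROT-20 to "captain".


Word: "captain"
Shift: 20
Each letter → (letter + shift) mod 26:
  'c' (2) + 20 = 22 → 'w'
  'a' (0) + 20 = 20 → 'u'
  'p' (15) + 20 = 9 → 'j'
  't' (19) + 20 = 13 → 'n'
  'a' (0) + 20 = 20 → 'u'
  'i' (8) + 20 = 2 → 'c'
  'n' (13) + 20 = 7 → 'h'
Result = "wujnuch"


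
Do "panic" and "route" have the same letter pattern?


Pattern of "panic": [0, 1, 2, 3, 4]
Pattern of "route": [0, 1, 2, 3, 4]
Patterns match
Same pattern = Yes


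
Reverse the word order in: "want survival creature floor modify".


Original: "want survival creature floor modify"
Words (1..n): want | survival | creature | floor | modify
Reversed (n..1): modify | floor | creature | survival | want
Result = "modify floor creature survival want"


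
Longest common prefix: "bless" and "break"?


Word 1: "bless"
Word 2: "break"
Comparing from start:
  Pos 0: 'b' == 'b'
  Pos 1: 'l' != 'r' (stop)
LCP = "b" (length 1)


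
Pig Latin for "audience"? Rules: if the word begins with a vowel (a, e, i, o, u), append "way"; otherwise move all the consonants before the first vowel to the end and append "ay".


Word: "audience"
Starts with vowel → add 'way'
Pig Latin = "audienceway"


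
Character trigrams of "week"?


Word: "week" (length 4)
Number of trigrams = 4 - 3 + 1 = 2
  Position 0: "wee"
  Position 1: "eek"
Trigrams = "wee", "eek"


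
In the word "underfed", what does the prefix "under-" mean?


Prefix: under-
Example: underfed = under- + fed
Meaning = insufficient


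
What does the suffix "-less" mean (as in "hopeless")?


Suffix: -less
Example: hopeless = hope + -less
Meaning = without


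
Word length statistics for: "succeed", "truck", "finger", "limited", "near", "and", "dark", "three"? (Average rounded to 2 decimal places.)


Lengths: "succeed"=7, "truck"=5, "finger"=6, "limited"=7, "near"=4, "and"=3, "dark"=4, "three"=5
Sum = 41, Count = 8
Average = 41/8 = 5.13
= avg=5.13, min=3, max=7


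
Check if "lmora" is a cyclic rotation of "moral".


Word: "moral", Candidate: "lmora"
Method: check if candidate is substring of word+word
"moralmoral" contains "lmora"? Yes
Is rotation = Yes


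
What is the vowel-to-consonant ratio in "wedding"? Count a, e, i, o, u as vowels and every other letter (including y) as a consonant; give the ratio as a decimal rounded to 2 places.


Word: "wedding"
Vowels (a,e,i,o,u): 2
Consonants: 5
Ratio = 2/5
= 0.40


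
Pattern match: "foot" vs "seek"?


Pattern of "foot": [0, 1, 1, 2]
Pattern of "seek": [0, 1, 1, 2]
Patterns match
Same pattern = Yes


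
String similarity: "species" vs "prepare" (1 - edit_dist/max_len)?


Word 1: "species" (length 7)
Word 2: "prepare" (length 7)
One optimal edit sequence:
  1. substitute 's' -> 'p'  (+1)
  2. substitute 'p' -> 'r'  (+1)
  3. keep 'e'
  4. substitute 'c' -> 'p'  (+1)
  5. substitute 'i' -> 'a'  (+1)
  6. substitute 'e' -> 'r'  (+1)
  7. substitute 's' -> 'e'  (+1)
Edit distance = 6
Max length = max(7, 7) = 7
Similarity = 1 - 6/7
= 0.1429


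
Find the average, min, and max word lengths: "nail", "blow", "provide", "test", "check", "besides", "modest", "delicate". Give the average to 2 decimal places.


Lengths: "nail"=4, "blow"=4, "provide"=7, "test"=4, "check"=5, "besides"=7, "modest"=6, "delicate"=8
Sum = 45, Count = 8
Average = 45/8 = 5.63
= avg=5.63, min=4, max=8


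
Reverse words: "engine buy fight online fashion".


Original: "engine buy fight online fashion"
Words (1..n): engine | buy | fight | online | fashion
Reversed (n..1): fashion | online | fight | buy | engine
Result = "fashion online fight buy engine"


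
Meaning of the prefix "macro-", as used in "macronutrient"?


Prefix: macro-
Example: macronutrient = macro- + nutrient
Meaning = large


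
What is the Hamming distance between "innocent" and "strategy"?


Comparing character by character (same length = 8):
  Pos 0: 'i' vs 's' !=
  Pos 1: 'n' vs 't' !=
  Pos 2: 'n' vs 'r' !=
  Pos 3: 'o' vs 'a' !=
  Pos 4: 'c' vs 't' !=
  Pos 5: 'e' vs 'e' =
  Pos 6: 'n' vs 'g' !=
  Pos 7: 't' vs 'y' !=
Hamming distance = 7


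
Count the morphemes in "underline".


Word: "underline"
Morphemes: under- | line
Each morpheme carries meaning
= 2 morphemes


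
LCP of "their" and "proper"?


Word 1: "their"
Word 2: "proper"
Comparing from start:
  Pos 0: 't' != 'p' (stop)
LCP = "" (length 0)


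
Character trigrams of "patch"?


Word: "patch" (length 5)
Number of trigrams = 5 - 3 + 1 = 3
  Position 0: "pat"
  Position 1: "atc"
  Position 2: "tch"
Trigrams = "pat", "atc", "tch"


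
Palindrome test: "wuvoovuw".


Word: "wuvoovuw"
Reversed: "wuvoovuw"
Forward == Backward? wuvoovuw == wuvoovuw
Palindrome = Yes


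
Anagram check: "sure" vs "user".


Word 1: "sure" → sorted: ersu
Word 2: "user" → sorted: ersu
Same letters? ersu == ersu
Anagram = Yes


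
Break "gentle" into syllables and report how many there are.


Word: "gentle"
Syllable breakdown: gen | tle
Counting: 2 parts
= 2 syllables


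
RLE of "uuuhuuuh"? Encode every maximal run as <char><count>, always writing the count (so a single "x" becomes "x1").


String: "uuuhuuuh"
Scanning for consecutive runs:
  'u' x 3
  'h' x 1
  'u' x 3
  'h' x 1
RLE = "u3h1u3h1"


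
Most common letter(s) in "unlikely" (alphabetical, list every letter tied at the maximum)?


Word: "unlikely"
Letter counts:
  'e': 1
  'i': 1
  'k': 1
  'l': 2
  'n': 1
  'u': 1
  'y': 1
Maximum count = 2
Most frequent = 'l' (2 times each)


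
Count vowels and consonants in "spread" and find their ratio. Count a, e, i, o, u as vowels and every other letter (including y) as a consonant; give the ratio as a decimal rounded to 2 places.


Word: "spread"
Vowels (a,e,i,o,u): 2
Consonants: 4
Ratio = 2/4
= 0.50


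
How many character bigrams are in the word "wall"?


Word: "wall" (length 4)
Number of 2-grams = length - 2 + 1 = 4 - 2 + 1
= 3


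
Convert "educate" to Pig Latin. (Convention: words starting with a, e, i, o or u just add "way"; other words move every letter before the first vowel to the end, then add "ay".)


Word: "educate"
Starts with vowel → add 'way'
Pig Latin = "educateway"


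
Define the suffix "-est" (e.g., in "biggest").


Suffix: -est
Example: biggest (big + -est, with a spelling change)
Meaning = most


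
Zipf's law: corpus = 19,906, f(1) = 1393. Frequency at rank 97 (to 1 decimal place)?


Zipf's law: f(r) = f(1) / r
f(1) = 1393
f(97) = 1393 / 97
= 14.4 occurrences


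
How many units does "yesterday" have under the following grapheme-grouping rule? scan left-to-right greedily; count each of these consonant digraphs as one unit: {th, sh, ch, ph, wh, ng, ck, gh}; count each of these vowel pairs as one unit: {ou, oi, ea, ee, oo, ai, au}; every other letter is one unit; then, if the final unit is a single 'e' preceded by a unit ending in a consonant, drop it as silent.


Word: "yesterday" (9 letters)
Left-to-right scan:
  (1) 'y' (letter)
  (2) 'e' (letter)
  (3) 's' (letter)
  (4) 't' (letter)
  (5) 'e' (letter)
  (6) 'r' (letter)
  (7) 'd' (letter)
  (8) 'a' (letter)
  (9) 'y' (letter)
Units from scan: 9
Sound units = 9 units


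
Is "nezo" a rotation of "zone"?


Word: "zone", Candidate: "nezo"
Method: check if candidate is substring of word+word
"zonezone" contains "nezo"? Yes
Is rotation = Yes


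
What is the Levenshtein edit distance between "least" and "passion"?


Word 1: "least" (length 5)
Word 2: "passion" (length 7)
One optimal edit sequence (insert/delete/substitute each cost 1):
  1. substitute 'l' -> 'p'  (+1)
  2. substitute 'e' -> 'a'  (+1)
  3. substitute 'a' -> 's'  (+1)
  4. keep 's'
  5. insert 'i'  (+1)
  6. insert 'o'  (+1)
  7. substitute 't' -> 'n'  (+1)
Total edit operations: 6
Edit distance = 6


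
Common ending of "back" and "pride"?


Word 1: "back"
Word 2: "pride"
Comparing from end:
  Pos -1: 'k' != 'e' (stop)
LCS = "" (length 0)


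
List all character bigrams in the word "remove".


Word: "remove" (length 6)
Number of bigrams = 6 - 2 + 1 = 5
  Position 0: "re"
  Position 1: "em"
  Position 2: "mo"
  Position 3: "ov"
  Position 4: "ve"
Bigrams = "re", "em", "mo", "ov", "ve"


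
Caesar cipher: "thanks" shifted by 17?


Word: "thanks"
Shift: 17
Each letter → (letter + shift) mod 26:
  't' (19) + 17 = 10 → 'k'
  'h' (7) + 17 = 24 → 'y'
  'a' (0) + 17 = 17 → 'r'
  'n' (13) + 17 = 4 → 'e'
  'k' (10) + 17 = 1 → 'b'
  's' (18) + 17 = 9 → 'j'
Result = "kyrebj"


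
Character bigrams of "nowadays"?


Word: "nowadays" (length 8)
Number of bigrams = 8 - 2 + 1 = 7
  Position 0: "no"
  Position 1: "ow"
  Position 2: "wa"
  Position 3: "ad"
  Position 4: "da"
  Position 5: "ay"
  Position 6: "ys"
Bigrams = "no", "ow", "wa", "ad", "da", "ay", "ys"


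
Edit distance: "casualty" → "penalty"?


Word 1: "casualty" (length 8)
Word 2: "penalty" (length 7)
One optimal edit sequence (insert/delete/substitute each cost 1):
  1. delete 'c'  (+1)
  2. substitute 'a' -> 'p'  (+1)
  3. substitute 's' -> 'e'  (+1)
  4. substitute 'u' -> 'n'  (+1)
  5. keep 'a'
  6. keep 'l'
  7. keep 't'
  8. keep 'y'
Total edit operations: 4
Edit distance = 4


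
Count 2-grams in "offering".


Word: "offering" (length 8)
Number of 2-grams = length - 2 + 1 = 8 - 2 + 1
= 7


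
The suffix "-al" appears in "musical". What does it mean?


Suffix: -al
Example: musical (music + -al)
Meaning = relating to


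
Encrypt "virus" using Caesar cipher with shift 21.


Word: "virus"
Shift: 21
Each letter → (letter + shift) mod 26:
  'v' (21) + 21 = 16 → 'q'
  'i' (8) + 21 = 3 → 'd'
  'r' (17) + 21 = 12 → 'm'
  'u' (20) + 21 = 15 → 'p'
  's' (18) + 21 = 13 → 'n'
Result = "qdmpn"


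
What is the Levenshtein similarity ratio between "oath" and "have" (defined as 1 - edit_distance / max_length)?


Word 1: "oath" (length 4)
Word 2: "have" (length 4)
One optimal edit sequence:
  1. substitute 'o' -> 'h'  (+1)
  2. keep 'a'
  3. substitute 't' -> 'v'  (+1)
  4. substitute 'h' -> 'e'  (+1)
Edit distance = 3
Max length = max(4, 4) = 4
Similarity = 1 - 3/4
= 0.2500


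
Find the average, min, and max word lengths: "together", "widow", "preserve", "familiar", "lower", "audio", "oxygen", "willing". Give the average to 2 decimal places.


Lengths: "together"=8, "widow"=5, "preserve"=8, "familiar"=8, "lower"=5, "audio"=5, "oxygen"=6, "willing"=7
Sum = 52, Count = 8
Average = 52/8 = 6.50
= avg=6.50, min=5, max=8


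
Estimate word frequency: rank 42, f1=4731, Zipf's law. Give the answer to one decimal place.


Zipf's law: f(r) = f(1) / r
f(1) = 4731
f(42) = 4731 / 42
= 112.6 occurrences


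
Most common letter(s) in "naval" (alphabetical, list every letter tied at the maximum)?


Word: "naval"
Letter counts:
  'a': 2
  'l': 1
  'n': 1
  'v': 1
Maximum count = 2
Most frequent = 'a' (2 times each)


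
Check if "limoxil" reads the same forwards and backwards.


Word: "limoxil"
Reversed: "lixomil"
Forward == Backward? limoxil != lixomil
Palindrome = No


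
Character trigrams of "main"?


Word: "main" (length 4)
Number of trigrams = 4 - 3 + 1 = 2
  Position 0: "mai"
  Position 1: "ain"
Trigrams = "mai", "ain"


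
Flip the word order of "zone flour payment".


Original: "zone flour payment"
Words (1..n): zone | flour | payment
Reversed (n..1): payment | flour | zone
Result = "payment flour zone"


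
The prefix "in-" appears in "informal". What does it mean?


Prefix: in-
As in: informal -> in- + formal
Meaning = not / into


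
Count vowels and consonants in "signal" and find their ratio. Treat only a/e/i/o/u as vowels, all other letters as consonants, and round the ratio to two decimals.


Word: "signal"
Vowels (a,e,i,o,u): 2
Consonants: 4
Ratio = 2/4
= 0.50


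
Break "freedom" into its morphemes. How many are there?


Word: "freedom"
Morphemes: free + -dom
Each morpheme carries meaning
= 2 morphemes


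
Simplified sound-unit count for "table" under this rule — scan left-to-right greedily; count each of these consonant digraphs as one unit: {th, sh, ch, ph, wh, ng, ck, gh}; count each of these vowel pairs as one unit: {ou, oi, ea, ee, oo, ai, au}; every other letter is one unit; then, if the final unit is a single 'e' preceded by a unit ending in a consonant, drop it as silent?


Word: "table" (5 letters)
Left-to-right scan:
  1. 't' (letter)
  2. 'a' (letter)
  3. 'b' (letter)
  4. 'l' (letter)
  5. 'e' (letter)
Units from scan: 5
Final unit is 'e' after a consonant -> drop as silent (-1)
Sound units = 4 units


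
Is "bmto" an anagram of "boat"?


Word 1: "boat" → sorted: abot
Word 2: "bmto" → sorted: bmot
Same letters? abot != bmot
Anagram = No


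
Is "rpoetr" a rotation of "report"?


Word: "report", Candidate: "rpoetr"
Method: check if candidate is substring of word+word
"reportreport" contains "rpoetr"? No
Is rotation = No


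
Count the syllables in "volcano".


Word: "volcano"
Syllable breakdown: vol · ca · no
Counting: 3 parts
= 3 syllables


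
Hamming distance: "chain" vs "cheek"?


Comparing character by character (same length = 5):
  Pos 0: 'c' vs 'c' =
  Pos 1: 'h' vs 'h' =
  Pos 2: 'a' vs 'e' !=
  Pos 3: 'i' vs 'e' !=
  Pos 4: 'n' vs 'k' !=
Hamming distance = 3


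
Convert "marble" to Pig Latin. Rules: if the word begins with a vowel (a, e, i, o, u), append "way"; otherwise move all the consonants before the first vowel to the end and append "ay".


Word: "marble"
Starts with consonant(s) → move to end, add 'ay'
Consonant cluster: "m"
Pig Latin = "arblemay"


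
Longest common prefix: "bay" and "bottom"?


Word 1: "bay"
Word 2: "bottom"
Comparing from start:
  Pos 0: 'b' == 'b'
  Pos 1: 'a' != 'o' (stop)
LCP = "b" (length 1)


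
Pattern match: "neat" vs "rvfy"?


Pattern of "neat": [0, 1, 2, 3]
Pattern of "rvfy": [0, 1, 2, 3]
Patterns match
Same pattern = Yes


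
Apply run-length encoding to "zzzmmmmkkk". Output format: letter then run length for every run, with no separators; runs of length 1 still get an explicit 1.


String: "zzzmmmmkkk"
Scanning for consecutive runs:
  'z' x 3
  'm' x 4
  'k' x 3
RLE = "z3m4k3"


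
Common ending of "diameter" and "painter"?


Word 1: "diameter"
Word 2: "painter"
Comparing from end:
  Pos -1: 'r' == 'r'
  Pos -2: 'e' == 'e'
  Pos -3: 't' == 't'
  Pos -4: 'e' != 'n' (stop)
LCS = "ter" (length 3)


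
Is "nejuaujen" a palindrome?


Word: "nejuaujen"
Reversed: "nejuaujen"
Forward == Backward? nejuaujen == nejuaujen
Palindrome = Yes


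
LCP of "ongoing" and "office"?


Word 1: "ongoing"
Word 2: "office"
Comparing from start:
  Pos 0: 'o' == 'o'
  Pos 1: 'n' != 'f' (stop)
LCP = "o" (length 1)


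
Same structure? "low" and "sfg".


Pattern of "low": [0, 1, 2]
Pattern of "sfg": [0, 1, 2]
Patterns match
Same pattern = Yes


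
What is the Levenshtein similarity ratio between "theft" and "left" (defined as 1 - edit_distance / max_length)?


Word 1: "theft" (length 5)
Word 2: "left" (length 4)
One optimal edit sequence:
  1. delete 't'  (+1)
  2. substitute 'h' -> 'l'  (+1)
  3. keep 'e'
  4. keep 'f'
  5. keep 't'
Edit distance = 2
Max length = max(5, 4) = 5
Similarity = 1 - 2/5
= 0.6000


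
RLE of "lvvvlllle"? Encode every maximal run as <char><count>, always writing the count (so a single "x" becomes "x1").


String: "lvvvlllle"
Scanning for consecutive runs:
  'l' x 1
  'v' x 3
  'l' x 4
  'e' x 1
RLE = "l1v3l4e1"


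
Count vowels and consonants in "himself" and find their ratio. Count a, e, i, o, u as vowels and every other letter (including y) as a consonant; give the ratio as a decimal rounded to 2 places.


Word: "himself"
Vowels (a,e,i,o,u): 2
Consonants: 5
Ratio = 2/5
= 0.40


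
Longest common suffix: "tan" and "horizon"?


Word 1: "tan"
Word 2: "horizon"
Comparing from end:
  Pos -1: 'n' == 'n'
  Pos -2: 'a' != 'o' (stop)
LCS = "n" (length 1)


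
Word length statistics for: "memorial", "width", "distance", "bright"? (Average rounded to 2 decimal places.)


Lengths: "memorial"=8, "width"=5, "distance"=8, "bright"=6
Sum = 27, Count = 4
Average = 27/4 = 6.75
= avg=6.75, min=5, max=8


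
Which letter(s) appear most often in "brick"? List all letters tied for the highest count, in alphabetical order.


Word: "brick"
Letter counts:
  'b': 1
  'c': 1
  'i': 1
  'k': 1
  'r': 1
Maximum count = 1
Most frequent = 'b', 'c', 'i', 'k', 'r' (1 time each)


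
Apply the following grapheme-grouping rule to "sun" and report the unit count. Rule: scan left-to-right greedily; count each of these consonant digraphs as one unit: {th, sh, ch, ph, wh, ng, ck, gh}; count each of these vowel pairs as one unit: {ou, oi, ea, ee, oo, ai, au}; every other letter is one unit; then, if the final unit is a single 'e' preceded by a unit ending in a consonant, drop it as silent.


Word: "sun" (3 letters)
Left-to-right scan:
  1. 's' (letter)
  2. 'u' (letter)
  3. 'n' (letter)
Units from scan: 3
Sound units = 3 units


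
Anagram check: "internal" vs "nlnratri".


Word 1: "internal" → sorted: aeilnnrt
Word 2: "nlnratri" → sorted: ailnnrrt
Same letters? aeilnnrt != ailnnrrt
Anagram = No


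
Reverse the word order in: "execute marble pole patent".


Original: "execute marble pole patent"
Words (1..n): execute | marble | pole | patent
Reversed (n..1): patent | pole | marble | execute
Result = "patent pole marble execute"


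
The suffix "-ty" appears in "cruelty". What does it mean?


Suffix: -ty
As in: cruelty -> cruel + -ty
Meaning = quality of


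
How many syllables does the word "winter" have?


Word: "winter"
Syllable breakdown: win-ter
Counting: 2 parts
= 2 syllables


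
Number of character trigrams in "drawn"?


Word: "drawn" (length 5)
Number of 3-grams = length - 3 + 1 = 5 - 3 + 1
= 3


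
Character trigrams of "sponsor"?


Word: "sponsor" (length 7)
Number of trigrams = 7 - 3 + 1 = 5
  Position 0: "spo"
  Position 1: "pon"
  Position 2: "ons"
  Position 3: "nso"
  Position 4: "sor"
Trigrams = "spo", "pon", "ons", "nso", "sor"


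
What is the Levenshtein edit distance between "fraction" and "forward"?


Word 1: "fraction" (length 8)
Word 2: "forward" (length 7)
One optimal edit sequence (insert/delete/substitute each cost 1):
  1. keep 'f'
  2. delete 'r'  (+1)
  3. substitute 'a' -> 'o'  (+1)
  4. substitute 'c' -> 'r'  (+1)
  5. substitute 't' -> 'w'  (+1)
  6. substitute 'i' -> 'a'  (+1)
  7. substitute 'o' -> 'r'  (+1)
  8. substitute 'n' -> 'd'  (+1)
Total edit operations: 7
Edit distance = 7


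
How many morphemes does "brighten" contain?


Word: "brighten"
Morphemes: bright / -en
Each morpheme carries meaning
= 2 morphemes


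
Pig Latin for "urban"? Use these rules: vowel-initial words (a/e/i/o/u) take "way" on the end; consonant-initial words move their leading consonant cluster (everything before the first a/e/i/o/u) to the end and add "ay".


Word: "urban"
Starts with vowel → add 'way'
Pig Latin = "urbanway"


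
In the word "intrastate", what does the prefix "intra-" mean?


Prefix: intra-
Example: intrastate = intra- + state
Meaning = within


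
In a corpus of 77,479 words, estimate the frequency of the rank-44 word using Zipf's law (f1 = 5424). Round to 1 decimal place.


Zipf's law: f(r) = f(1) / r
f(1) = 5424
f(44) = 5424 / 44
= 123.3 occurrences


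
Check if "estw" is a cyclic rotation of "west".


Word: "west", Candidate: "estw"
Method: check if candidate is substring of word+word
"westwest" contains "estw"? Yes
Is rotation = Yes


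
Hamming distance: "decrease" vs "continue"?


Comparing character by character (same length = 8):
  Pos 0: 'd' vs 'c' !=
  Pos 1: 'e' vs 'o' !=
  Pos 2: 'c' vs 'n' !=
  Pos 3: 'r' vs 't' !=
  Pos 4: 'e' vs 'i' !=
  Pos 5: 'a' vs 'n' !=
  Pos 6: 's' vs 'u' !=
  Pos 7: 'e' vs 'e' =
Hamming distance = 7


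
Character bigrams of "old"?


Word: "old" (length 3)
Number of bigrams = 3 - 2 + 1 = 2
  Position 0: "ol"
  Position 1: "ld"
Bigrams = "ol", "ld"


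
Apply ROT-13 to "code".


Word: "code"
Shift: 13
Each letter → (letter + shift) mod 26:
  'c' (2) + 13 = 15 → 'p'
  'o' (14) + 13 = 1 → 'b'
  'd' (3) + 13 = 16 → 'q'
  'e' (4) + 13 = 17 → 'r'
Result = "pbqr"


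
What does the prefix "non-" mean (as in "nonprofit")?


Prefix: non-
As in: nonprofit -> non- + profit
Meaning = not


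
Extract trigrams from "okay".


Word: "okay" (length 4)
Number of trigrams = 4 - 3 + 1 = 2
  Position 0: "oka"
  Position 1: "kay"
Trigrams = "oka", "kay"


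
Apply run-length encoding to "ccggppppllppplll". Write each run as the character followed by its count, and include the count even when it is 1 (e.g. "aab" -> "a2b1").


String: "ccggppppllppplll"
Scanning for consecutive runs:
  'c' x 2
  'g' x 2
  'p' x 4
  'l' x 2
  'p' x 3
  'l' x 3
RLE = "c2g2p4l2p3l3"


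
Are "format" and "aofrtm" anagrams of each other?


Word 1: "format" → sorted: afmort
Word 2: "aofrtm" → sorted: afmort
Same letters? afmort == afmort
Anagram = Yes


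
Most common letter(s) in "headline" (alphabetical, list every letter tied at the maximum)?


Word: "headline"
Letter counts:
  'a': 1
  'd': 1
  'e': 2
  'h': 1
  'i': 1
  'l': 1
  'n': 1
Maximum count = 2
Most frequent = 'e' (2 times each)


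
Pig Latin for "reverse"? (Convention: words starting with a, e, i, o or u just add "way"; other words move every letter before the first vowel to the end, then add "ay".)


Word: "reverse"
Starts with consonant(s) → move to end, add 'ay'
Consonant cluster: "r"
Pig Latin = "everseray"


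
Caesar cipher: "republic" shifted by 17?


Word: "republic"
Shift: 17
Each letter → (letter + shift) mod 26:
  'r' (17) + 17 = 8 → 'i'
  'e' (4) + 17 = 21 → 'v'
  'p' (15) + 17 = 6 → 'g'
  'u' (20) + 17 = 11 → 'l'
  'b' (1) + 17 = 18 → 's'
  'l' (11) + 17 = 2 → 'c'
  'i' (8) + 17 = 25 → 'z'
  'c' (2) + 17 = 19 → 't'
Result = "ivglsczt"


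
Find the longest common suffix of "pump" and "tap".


Word 1: "pump"
Word 2: "tap"
Comparing from end:
  Pos -1: 'p' == 'p'
  Pos -2: 'm' != 'a' (stop)
LCS = "p" (length 1)


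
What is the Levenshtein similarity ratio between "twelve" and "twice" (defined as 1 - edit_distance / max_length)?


Word 1: "twelve" (length 6)
Word 2: "twice" (length 5)
One optimal edit sequence:
  1. keep 't'
  2. keep 'w'
  3. delete 'e'  (+1)
  4. substitute 'l' -> 'i'  (+1)
  5. substitute 'v' -> 'c'  (+1)
  6. keep 'e'
Edit distance = 3
Max length = max(6, 5) = 6
Similarity = 1 - 3/6
= 0.5000


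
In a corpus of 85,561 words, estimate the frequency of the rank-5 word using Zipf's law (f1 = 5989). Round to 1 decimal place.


Zipf's law: f(r) = f(1) / r
f(1) = 5989
f(5) = 5989 / 5
= 1197.8 occurrences


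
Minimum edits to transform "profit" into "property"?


Word 1: "profit" (length 6)
Word 2: "property" (length 8)
One optimal edit sequence (insert/delete/substitute each cost 1):
  1. keep 'p'
  2. keep 'r'
  3. keep 'o'
  4. insert 'p'  (+1)
  5. substitute 'f' -> 'e'  (+1)
  6. substitute 'i' -> 'r'  (+1)
  7. keep 't'
  8. insert 'y'  (+1)
Total edit operations: 4
Edit distance = 4


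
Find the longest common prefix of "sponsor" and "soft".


Word 1: "sponsor"
Word 2: "soft"
Comparing from start:
  Pos 0: 's' == 's'
  Pos 1: 'p' != 'o' (stop)
LCP = "s" (length 1)


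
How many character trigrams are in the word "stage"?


Word: "stage" (length 5)
Number of 3-grams = length - 3 + 1 = 5 - 3 + 1
= 3


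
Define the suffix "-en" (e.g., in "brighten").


Suffix: -en
As in: brighten -> bright + -en
Meaning = to make / become


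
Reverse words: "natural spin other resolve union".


Original: "natural spin other resolve union"
Words (1..n): natural | spin | other | resolve | union
Reversed (n..1): union | resolve | other | spin | natural
Result = "union resolve other spin natural"


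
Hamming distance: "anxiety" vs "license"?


Comparing character by character (same length = 7):
  Pos 0: 'a' vs 'l' !=
  Pos 1: 'n' vs 'i' !=
  Pos 2: 'x' vs 'c' !=
  Pos 3: 'i' vs 'e' !=
  Pos 4: 'e' vs 'n' !=
  Pos 5: 't' vs 's' !=
  Pos 6: 'y' vs 'e' !=
Hamming distance = 7


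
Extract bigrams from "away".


Word: "away" (length 4)
Number of bigrams = 4 - 2 + 1 = 3
  Position 0: "aw"
  Position 1: "wa"
  Position 2: "ay"
Bigrams = "aw", "wa", "ay"


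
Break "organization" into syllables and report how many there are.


Word: "organization"
Syllable breakdown: or-gan-i-za-tion
Counting: 5 parts
= 5 syllables


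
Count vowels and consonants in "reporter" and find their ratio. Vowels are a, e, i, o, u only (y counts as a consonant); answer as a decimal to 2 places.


Word: "reporter"
Vowels (a,e,i,o,u): 3
Consonants: 5
Ratio = 3/5
= 0.60


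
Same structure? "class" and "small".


Pattern of "class": [0, 1, 2, 3, 3]
Pattern of "small": [0, 1, 2, 3, 3]
Patterns match
Same pattern = Yes


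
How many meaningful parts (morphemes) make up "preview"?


Word: "preview"
Morphemes: pre- + view
Each morpheme carries meaning
= 2 morphemes


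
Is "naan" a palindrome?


Word: "naan"
Reversed: "naan"
Forward == Backward? naan == naan
Palindrome = Yes


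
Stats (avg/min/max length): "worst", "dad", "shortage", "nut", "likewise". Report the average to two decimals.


Lengths: "worst"=5, "dad"=3, "shortage"=8, "nut"=3, "likewise"=8
Sum = 27, Count = 5
Average = 27/5 = 5.40
= avg=5.40, min=3, max=8


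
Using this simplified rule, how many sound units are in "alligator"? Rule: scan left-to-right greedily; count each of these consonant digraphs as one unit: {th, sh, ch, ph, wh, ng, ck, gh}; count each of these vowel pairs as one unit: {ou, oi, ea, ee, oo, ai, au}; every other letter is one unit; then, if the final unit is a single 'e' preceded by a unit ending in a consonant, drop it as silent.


Word: "alligator" (9 letters)
Left-to-right scan:
  1. 'a' (letter)
  2. 'l' (letter)
  3. 'l' (letter)
  4. 'i' (letter)
  5. 'g' (letter)
  6. 'a' (letter)
  7. 't' (letter)
  8. 'o' (letter)
  9. 'r' (letter)
Units from scan: 9
Sound units = 9 units


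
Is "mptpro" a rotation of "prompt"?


Word: "prompt", Candidate: "mptpro"
Method: check if candidate is substring of word+word
"promptprompt" contains "mptpro"? Yes
Is rotation = Yes


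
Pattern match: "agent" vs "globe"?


Pattern of "agent": [0, 1, 2, 3, 4]
Pattern of "globe": [0, 1, 2, 3, 4]
Patterns match
Same pattern = Yes


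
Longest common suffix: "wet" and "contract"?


Word 1: "wet"
Word 2: "contract"
Comparing from end:
  Pos -1: 't' == 't'
  Pos -2: 'e' != 'c' (stop)
LCS = "t" (length 1)


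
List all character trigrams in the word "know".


Word: "know" (length 4)
Number of trigrams = 4 - 3 + 1 = 2
  Position 0: "kno"
  Position 1: "now"
Trigrams = "kno", "now"


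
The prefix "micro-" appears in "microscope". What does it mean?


Prefix: micro-
As in: microscope -> micro- + scope
Meaning = small


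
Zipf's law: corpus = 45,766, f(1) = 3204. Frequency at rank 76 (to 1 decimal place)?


Zipf's law: f(r) = f(1) / r
f(1) = 3204
f(76) = 3204 / 76
= 42.2 occurrences


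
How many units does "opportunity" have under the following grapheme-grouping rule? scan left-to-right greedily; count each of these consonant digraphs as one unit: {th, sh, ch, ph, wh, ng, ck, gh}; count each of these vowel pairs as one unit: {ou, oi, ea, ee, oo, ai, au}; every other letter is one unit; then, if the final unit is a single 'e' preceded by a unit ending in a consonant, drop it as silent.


Word: "opportunity" (11 letters)
Left-to-right scan:
  1. 'o' (letter)
  2. 'p' (letter)
  3. 'p' (letter)
  4. 'o' (letter)
  5. 'r' (letter)
  6. 't' (letter)
  7. 'u' (letter)
  8. 'n' (letter)
  9. 'i' (letter)
  10. 't' (letter)
  11. 'y' (letter)
Units from scan: 11
Sound units = 11 units


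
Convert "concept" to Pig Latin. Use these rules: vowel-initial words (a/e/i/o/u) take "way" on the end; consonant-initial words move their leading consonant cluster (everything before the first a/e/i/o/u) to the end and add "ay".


Word: "concept"
Starts with consonant(s) → move to end, add 'ay'
Consonant cluster: "c"
Pig Latin = "onceptcay"


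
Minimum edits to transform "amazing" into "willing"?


Word 1: "amazing" (length 7)
Word 2: "willing" (length 7)
One optimal edit sequence (insert/delete/substitute each cost 1):
  1. substitute 'a' -> 'w'  (+1)
  2. substitute 'm' -> 'i'  (+1)
  3. substitute 'a' -> 'l'  (+1)
  4. substitute 'z' -> 'l'  (+1)
  5. keep 'i'
  6. keep 'n'
  7. keep 'g'
Total edit operations: 4
Edit distance = 4


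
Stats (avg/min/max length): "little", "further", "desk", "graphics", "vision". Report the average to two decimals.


Lengths: "little"=6, "further"=7, "desk"=4, "graphics"=8, "vision"=6
Sum = 31, Count = 5
Average = 31/5 = 6.20
= avg=6.20, min=4, max=8


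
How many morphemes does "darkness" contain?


Word: "darkness"
Morphemes: dark | -ness
Each morpheme carries meaning
= 2 morphemes


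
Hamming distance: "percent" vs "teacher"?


Comparing character by character (same length = 7):
  Pos 0: 'p' vs 't' !=
  Pos 1: 'e' vs 'e' =
  Pos 2: 'r' vs 'a' !=
  Pos 3: 'c' vs 'c' =
  Pos 4: 'e' vs 'h' !=
  Pos 5: 'n' vs 'e' !=
  Pos 6: 't' vs 'r' !=
Hamming distance = 5


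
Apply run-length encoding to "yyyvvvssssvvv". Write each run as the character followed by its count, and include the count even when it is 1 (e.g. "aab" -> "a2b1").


String: "yyyvvvssssvvv"
Scanning for consecutive runs:
  'y' x 3
  'v' x 3
  's' x 4
  'v' x 3
RLE = "y3v3s4v3"


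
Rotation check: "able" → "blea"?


Word: "able", Candidate: "blea"
Method: check if candidate is substring of word+word
"ableable" contains "blea"? Yes
Is rotation = Yes


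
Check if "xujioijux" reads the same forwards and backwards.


Word: "xujioijux"
Reversed: "xujioijux"
Forward == Backward? xujioijux == xujioijux
Palindrome = Yes


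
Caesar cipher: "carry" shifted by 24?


Word: "carry"
Shift: 24
Each letter → (letter + shift) mod 26:
  'c' (2) + 24 = 0 → 'a'
  'a' (0) + 24 = 24 → 'y'
  'r' (17) + 24 = 15 → 'p'
  'r' (17) + 24 = 15 → 'p'
  'y' (24) + 24 = 22 → 'w'
Result = "ayppw"


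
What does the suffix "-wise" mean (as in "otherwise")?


Suffix: -wise
As in: otherwise -> other + -wise
Meaning = in the manner of


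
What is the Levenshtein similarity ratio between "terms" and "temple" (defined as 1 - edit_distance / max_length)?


Word 1: "terms" (length 5)
Word 2: "temple" (length 6)
One optimal edit sequence:
  1. keep 't'
  2. keep 'e'
  3. insert 'm'  (+1)
  4. substitute 'r' -> 'p'  (+1)
  5. substitute 'm' -> 'l'  (+1)
  6. substitute 's' -> 'e'  (+1)
Edit distance = 4
Max length = max(5, 6) = 6
Similarity = 1 - 4/6
= 0.3333
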